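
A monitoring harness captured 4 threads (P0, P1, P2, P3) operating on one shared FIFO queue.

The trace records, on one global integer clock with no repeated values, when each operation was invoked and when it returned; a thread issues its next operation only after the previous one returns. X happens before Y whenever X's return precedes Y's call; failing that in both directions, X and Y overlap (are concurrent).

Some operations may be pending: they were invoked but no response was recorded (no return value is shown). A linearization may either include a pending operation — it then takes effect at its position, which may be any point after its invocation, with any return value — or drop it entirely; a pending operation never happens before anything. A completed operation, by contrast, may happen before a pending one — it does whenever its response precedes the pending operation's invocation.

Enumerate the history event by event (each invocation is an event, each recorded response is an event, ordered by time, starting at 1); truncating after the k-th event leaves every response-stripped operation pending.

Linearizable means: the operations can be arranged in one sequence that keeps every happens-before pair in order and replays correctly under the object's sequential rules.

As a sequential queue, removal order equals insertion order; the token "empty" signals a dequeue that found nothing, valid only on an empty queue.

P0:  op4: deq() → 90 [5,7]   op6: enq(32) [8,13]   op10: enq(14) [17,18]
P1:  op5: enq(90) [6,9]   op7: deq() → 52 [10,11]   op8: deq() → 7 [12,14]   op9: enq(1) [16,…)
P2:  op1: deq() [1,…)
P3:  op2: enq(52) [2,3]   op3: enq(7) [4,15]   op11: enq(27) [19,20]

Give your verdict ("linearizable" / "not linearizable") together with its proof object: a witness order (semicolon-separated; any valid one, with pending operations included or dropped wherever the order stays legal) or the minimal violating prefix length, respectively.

not linearizable — minimal violating prefix: 11 events

cut after 10 events: linearizable; cut after 11 events (op7 responds, time 11): not linearizable
all 2 real-time-respecting orders fail — 4 completed FIFO queue operations, no legal replay
include/drop combinations of the 3 pending operations (op1, op3, op6) were all tried; none helps
sample order op2, op4, op5, op7 (pending dropped) stalls at step 2 — op4 deq() → 90 has no legal effect
sample order op2, op5, op4, op7 (pending dropped) stalls at step 3 — op4 deq() → 90 has no legal effect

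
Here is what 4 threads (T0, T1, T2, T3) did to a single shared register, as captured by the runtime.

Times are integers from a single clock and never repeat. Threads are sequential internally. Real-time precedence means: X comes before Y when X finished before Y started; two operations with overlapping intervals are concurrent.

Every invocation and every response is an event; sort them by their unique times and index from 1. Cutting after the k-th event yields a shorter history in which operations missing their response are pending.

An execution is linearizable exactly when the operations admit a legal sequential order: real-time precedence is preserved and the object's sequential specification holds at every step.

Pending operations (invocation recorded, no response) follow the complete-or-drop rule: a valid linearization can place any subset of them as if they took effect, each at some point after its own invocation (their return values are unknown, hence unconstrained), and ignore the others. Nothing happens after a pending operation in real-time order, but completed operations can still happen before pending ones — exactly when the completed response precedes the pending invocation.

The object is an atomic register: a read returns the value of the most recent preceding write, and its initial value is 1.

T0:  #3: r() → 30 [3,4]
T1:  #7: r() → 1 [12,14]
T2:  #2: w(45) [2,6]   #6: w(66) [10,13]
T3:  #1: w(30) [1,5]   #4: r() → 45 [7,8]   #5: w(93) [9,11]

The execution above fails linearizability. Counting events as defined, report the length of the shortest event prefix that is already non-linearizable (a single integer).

14

events 1..13 are still linearizable — one witness is #1, #3, #2, #4, #5, #6:
1. #1 w(30), leaving value 30
2. #3 r() → 30, leaving value 30
3. #2 w(45), leaving value 45
4. #4 r() → 45, leaving value 45
5. #5 w(93), leaving value 93
6. #6 w(66), leaving value 66
adding event 14 (#7 responds at 14) leaves no legal real-time order
sample order #1, #2, #3, #4, #5, #6, #7 stalls at step 3 — #3 r() → 30 has no legal effect
sample order #1, #2, #3, #4, #5, #7, #6 stalls at step 3 — #3 r() → 30 has no legal effect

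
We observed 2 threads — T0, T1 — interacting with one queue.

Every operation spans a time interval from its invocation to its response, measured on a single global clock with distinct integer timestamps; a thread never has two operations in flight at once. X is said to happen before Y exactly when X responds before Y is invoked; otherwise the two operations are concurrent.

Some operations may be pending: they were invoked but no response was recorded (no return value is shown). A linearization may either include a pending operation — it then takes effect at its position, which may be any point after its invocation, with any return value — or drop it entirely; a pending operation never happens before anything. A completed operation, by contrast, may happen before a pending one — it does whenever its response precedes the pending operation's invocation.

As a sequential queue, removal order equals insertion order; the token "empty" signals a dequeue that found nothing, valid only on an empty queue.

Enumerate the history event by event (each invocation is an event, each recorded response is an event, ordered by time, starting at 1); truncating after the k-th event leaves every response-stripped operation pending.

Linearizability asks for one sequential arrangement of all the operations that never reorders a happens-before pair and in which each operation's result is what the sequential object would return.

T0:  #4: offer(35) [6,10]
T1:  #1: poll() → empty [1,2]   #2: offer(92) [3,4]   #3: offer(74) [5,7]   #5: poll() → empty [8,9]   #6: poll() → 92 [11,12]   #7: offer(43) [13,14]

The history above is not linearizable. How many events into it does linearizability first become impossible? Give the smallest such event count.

9

a valid linearization of events 1..8 exists, for instance #1, #2, #3:
step 1: #1 poll() → empty — queue <>
step 2: #2 offer(92) — queue <92>
step 3: #3 offer(74) — queue <92,74>
adding event 9 (#5 responds at 9) leaves no legal real-time order
every completion of the 1 pending operation (#4) was checked; none linearizes
take #1, #2, #3, #5 (pending dropped): step 4 already fails, because #5 poll() → empty cannot occur there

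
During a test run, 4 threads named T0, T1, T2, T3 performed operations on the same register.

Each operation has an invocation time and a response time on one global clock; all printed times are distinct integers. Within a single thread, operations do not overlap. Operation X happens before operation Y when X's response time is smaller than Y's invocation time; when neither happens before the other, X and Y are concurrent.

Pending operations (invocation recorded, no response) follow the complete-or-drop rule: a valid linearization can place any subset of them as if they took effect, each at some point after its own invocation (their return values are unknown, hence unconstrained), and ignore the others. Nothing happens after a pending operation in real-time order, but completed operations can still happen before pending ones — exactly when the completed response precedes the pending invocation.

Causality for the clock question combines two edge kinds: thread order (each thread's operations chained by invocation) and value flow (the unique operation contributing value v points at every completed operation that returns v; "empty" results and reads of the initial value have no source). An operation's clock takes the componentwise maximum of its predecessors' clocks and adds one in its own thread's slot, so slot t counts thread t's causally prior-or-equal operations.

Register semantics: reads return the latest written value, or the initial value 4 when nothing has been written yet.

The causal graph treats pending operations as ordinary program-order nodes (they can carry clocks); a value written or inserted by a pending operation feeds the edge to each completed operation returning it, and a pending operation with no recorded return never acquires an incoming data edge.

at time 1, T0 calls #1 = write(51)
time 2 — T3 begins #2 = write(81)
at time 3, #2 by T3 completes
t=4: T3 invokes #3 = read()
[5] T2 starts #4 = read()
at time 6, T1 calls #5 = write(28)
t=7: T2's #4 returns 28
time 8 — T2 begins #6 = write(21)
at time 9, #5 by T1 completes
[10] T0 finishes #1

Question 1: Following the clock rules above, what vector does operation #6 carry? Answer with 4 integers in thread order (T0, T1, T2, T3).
Answer: (0, 1, 2, 0)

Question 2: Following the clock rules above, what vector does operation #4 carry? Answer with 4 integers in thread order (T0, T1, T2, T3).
Answer: (0, 1, 1, 0)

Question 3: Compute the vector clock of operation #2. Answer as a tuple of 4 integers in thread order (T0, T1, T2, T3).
Answer: (0, 0, 0, 1)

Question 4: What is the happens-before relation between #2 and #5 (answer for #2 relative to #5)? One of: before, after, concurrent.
Answer: before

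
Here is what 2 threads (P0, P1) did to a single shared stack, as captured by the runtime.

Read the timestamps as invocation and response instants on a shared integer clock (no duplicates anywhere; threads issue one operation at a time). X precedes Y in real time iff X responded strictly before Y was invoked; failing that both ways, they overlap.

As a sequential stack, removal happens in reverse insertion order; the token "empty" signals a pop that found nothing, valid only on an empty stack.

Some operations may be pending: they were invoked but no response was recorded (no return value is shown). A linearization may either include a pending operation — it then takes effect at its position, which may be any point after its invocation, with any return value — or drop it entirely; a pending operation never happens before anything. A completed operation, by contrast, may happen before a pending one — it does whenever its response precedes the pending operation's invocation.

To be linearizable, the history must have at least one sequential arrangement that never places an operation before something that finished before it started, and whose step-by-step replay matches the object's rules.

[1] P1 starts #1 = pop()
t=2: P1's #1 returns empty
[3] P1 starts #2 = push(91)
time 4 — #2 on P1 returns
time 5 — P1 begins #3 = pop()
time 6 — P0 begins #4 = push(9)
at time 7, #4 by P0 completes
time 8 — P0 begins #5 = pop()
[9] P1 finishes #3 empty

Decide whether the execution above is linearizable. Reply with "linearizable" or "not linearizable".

not linearizable

the violation lands at event 9, #3's response at time 9: events 1..8 linearize, events 1..9 do not
2 orders of the 4 completed stack ops respect real time; none is legal
no escape via the 1 pending operation (#5): every completion choice fails
e.g. #1, #2, #3, #4 (pending dropped): illegal at step 3, since #3 pop() → empty cannot apply there
e.g. #1, #2, #4, #3 (pending dropped): illegal at step 4, since #3 pop() → empty cannot apply there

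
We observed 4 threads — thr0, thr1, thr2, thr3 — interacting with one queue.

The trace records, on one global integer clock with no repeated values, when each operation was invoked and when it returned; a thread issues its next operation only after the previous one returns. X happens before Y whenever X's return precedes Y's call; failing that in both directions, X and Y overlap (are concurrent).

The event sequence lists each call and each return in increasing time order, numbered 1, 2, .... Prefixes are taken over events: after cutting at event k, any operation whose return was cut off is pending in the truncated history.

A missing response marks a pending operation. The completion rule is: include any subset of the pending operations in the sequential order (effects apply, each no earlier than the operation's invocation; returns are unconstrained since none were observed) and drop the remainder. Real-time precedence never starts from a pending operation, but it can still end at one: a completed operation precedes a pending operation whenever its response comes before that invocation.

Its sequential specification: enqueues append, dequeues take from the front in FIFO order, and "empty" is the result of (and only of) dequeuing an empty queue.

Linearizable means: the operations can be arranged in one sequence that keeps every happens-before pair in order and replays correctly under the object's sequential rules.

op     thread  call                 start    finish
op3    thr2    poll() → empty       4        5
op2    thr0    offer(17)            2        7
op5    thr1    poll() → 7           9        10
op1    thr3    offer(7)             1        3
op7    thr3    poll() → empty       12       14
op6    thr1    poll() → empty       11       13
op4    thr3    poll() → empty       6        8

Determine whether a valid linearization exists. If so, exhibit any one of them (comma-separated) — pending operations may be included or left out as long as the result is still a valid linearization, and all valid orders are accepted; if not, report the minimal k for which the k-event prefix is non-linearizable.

already the first 5 events (up to op3's response at time 5) admit no linearization; the first 4 still do
the sole real-time-consistent order of 2 completed operations fails the queue replay
include/drop combinations of the 1 pending operation (op2) were all tried; none helps
e.g. op1, op3 (pending dropped): illegal at step 2, since op3 poll() → empty cannot apply there

not linearizable — minimal violating prefix: 5 events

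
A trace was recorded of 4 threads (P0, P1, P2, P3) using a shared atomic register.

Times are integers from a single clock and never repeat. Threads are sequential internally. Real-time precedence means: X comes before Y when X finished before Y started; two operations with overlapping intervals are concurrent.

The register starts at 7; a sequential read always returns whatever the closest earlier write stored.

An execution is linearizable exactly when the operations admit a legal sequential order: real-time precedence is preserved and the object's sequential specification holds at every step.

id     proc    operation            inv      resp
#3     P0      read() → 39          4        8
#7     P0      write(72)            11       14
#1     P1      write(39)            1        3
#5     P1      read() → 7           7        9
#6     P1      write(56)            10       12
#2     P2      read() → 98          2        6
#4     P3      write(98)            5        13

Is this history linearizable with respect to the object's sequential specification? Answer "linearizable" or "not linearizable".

through event 8 a valid linearization exists; event 9 (#5 responding at time 9) ends that
every one of the 5 real-time-consistent orders over 4 completed atomic register ops fails the sequential spec
no completion choice of the 1 pending operation (#4) rescues it — every subset was tried
one such order, #1, #2, #3, #5 (pending dropped), breaks at step 2 where #2 read() → 98 is illegal
one such order, #1, #2, #5, #3 (pending dropped), breaks at step 2 where #2 read() → 98 is illegal

not linearizable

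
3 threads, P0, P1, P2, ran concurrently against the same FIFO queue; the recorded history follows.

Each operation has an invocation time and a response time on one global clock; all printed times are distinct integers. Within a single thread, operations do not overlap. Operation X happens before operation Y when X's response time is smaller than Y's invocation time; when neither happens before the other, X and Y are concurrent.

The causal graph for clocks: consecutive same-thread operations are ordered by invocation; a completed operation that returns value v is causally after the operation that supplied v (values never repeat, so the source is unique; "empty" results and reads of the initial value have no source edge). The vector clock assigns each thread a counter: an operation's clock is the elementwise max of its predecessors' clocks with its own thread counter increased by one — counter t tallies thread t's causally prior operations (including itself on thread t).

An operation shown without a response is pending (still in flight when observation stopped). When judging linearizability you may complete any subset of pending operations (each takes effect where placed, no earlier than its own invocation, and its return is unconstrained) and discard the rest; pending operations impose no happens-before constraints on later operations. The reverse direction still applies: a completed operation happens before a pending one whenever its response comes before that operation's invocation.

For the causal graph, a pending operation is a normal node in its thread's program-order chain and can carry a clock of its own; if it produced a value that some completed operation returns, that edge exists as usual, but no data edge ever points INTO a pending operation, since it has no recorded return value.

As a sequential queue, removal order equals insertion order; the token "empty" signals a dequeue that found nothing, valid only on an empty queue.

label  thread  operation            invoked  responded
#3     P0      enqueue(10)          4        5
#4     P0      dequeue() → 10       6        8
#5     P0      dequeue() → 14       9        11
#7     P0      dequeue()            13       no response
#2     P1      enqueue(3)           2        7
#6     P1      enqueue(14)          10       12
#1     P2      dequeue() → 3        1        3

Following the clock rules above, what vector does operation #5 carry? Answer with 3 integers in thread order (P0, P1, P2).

root op #2, invoked 2: fresh clock plus P1's own tick → (0, 1, 0)
root op #3, invoked 4: fresh clock plus P0's own tick → (1, 0, 0)
from VC(#2)=(0, 1, 0), #1 (invoked 1) maxes components and bumps P2 → (0, 1, 1)
from VC(#2)=(0, 1, 0), #6 (invoked 10) maxes components and bumps P1 → (0, 2, 0)
from VC(#3)=(1, 0, 0), #4 (invoked 6) maxes components and bumps P0 → (2, 0, 0)
from VC(#4)=(2, 0, 0), VC(#6)=(0, 2, 0), #5 (invoked 9) maxes components and bumps P0 → (3, 2, 0)
from VC(#5)=(3, 2, 0), #7 (invoked 13) maxes components and bumps P0 → (4, 2, 0)
target: VC(#5) = (3, 2, 0)

(3, 2, 0)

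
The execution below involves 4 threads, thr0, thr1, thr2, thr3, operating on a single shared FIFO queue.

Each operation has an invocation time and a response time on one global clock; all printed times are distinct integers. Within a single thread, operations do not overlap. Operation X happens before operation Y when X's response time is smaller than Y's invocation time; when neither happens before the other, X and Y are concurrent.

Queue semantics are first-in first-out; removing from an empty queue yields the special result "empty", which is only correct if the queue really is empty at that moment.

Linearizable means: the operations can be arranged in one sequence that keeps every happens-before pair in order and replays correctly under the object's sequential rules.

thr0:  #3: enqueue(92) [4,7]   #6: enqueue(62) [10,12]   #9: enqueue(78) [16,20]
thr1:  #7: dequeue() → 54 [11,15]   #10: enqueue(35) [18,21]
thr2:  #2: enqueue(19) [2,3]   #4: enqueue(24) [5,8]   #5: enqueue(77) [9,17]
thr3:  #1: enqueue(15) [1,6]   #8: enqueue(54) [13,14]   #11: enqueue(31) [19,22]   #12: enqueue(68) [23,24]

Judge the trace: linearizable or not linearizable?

through event 14 a valid linearization exists; event 15 (#7 responding at time 15) ends that
no legal order exists: 24 real-time-consistent candidates over 7 completed FIFO queue operations, all rejected
include/drop combinations of the 1 pending operation (#5) were all tried; none helps
one such order, #1, #2, #3, #4, #6, #7, #8 (pending dropped), breaks at step 6 where #7 dequeue() → 54 is illegal
one such order, #1, #2, #3, #4, #6, #8, #7 (pending dropped), breaks at step 7 where #7 dequeue() → 54 is illegal

not linearizable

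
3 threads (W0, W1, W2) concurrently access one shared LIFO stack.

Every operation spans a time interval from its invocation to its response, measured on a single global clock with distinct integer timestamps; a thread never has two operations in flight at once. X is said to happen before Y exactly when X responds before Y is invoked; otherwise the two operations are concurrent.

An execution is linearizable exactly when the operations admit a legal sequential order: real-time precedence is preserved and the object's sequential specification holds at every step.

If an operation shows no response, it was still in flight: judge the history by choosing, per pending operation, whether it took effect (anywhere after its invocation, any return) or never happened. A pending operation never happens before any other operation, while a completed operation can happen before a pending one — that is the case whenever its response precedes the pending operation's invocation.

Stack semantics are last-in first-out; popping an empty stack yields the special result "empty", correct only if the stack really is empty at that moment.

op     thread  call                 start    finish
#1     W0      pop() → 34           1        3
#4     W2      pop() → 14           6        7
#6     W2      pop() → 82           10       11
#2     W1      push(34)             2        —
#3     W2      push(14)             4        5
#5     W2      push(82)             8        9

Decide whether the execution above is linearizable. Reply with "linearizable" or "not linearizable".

a witness: #2, #1, #3, #4, #5, #6
after step 1 (#2 push(34) (pending, included)): stack <34>
after step 2 (#1 pop() → 34): stack <>
after step 3 (#3 push(14)): stack <14>
after step 4 (#4 pop() → 14): stack <>
after step 5 (#5 push(82)): stack <82>
after step 6 (#6 pop() → 82): stack <>

linearizable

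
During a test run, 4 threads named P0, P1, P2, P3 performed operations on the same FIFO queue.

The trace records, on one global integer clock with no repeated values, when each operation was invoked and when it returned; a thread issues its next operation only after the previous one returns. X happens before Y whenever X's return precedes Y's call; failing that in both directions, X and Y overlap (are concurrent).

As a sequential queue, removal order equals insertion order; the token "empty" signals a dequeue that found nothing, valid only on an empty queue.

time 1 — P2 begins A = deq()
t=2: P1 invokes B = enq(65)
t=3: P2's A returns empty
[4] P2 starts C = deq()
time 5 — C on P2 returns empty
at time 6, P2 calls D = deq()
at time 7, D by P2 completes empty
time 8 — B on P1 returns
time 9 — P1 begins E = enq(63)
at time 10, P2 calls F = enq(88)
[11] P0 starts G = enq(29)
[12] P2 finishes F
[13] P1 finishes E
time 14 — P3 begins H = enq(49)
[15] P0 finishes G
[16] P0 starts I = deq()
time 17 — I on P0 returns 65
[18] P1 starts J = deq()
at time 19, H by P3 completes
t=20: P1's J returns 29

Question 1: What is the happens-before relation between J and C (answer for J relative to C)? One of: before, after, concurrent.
J spans [18,20], C spans [4,5]
resp(C)=5 < inv(J)=18

after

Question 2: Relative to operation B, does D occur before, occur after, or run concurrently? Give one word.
D spans [6,7], B spans [2,8]
the intervals overlap in both directions

concurrent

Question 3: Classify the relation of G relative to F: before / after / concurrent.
G spans [11,15], F spans [10,12]
the intervals overlap in both directions

concurrent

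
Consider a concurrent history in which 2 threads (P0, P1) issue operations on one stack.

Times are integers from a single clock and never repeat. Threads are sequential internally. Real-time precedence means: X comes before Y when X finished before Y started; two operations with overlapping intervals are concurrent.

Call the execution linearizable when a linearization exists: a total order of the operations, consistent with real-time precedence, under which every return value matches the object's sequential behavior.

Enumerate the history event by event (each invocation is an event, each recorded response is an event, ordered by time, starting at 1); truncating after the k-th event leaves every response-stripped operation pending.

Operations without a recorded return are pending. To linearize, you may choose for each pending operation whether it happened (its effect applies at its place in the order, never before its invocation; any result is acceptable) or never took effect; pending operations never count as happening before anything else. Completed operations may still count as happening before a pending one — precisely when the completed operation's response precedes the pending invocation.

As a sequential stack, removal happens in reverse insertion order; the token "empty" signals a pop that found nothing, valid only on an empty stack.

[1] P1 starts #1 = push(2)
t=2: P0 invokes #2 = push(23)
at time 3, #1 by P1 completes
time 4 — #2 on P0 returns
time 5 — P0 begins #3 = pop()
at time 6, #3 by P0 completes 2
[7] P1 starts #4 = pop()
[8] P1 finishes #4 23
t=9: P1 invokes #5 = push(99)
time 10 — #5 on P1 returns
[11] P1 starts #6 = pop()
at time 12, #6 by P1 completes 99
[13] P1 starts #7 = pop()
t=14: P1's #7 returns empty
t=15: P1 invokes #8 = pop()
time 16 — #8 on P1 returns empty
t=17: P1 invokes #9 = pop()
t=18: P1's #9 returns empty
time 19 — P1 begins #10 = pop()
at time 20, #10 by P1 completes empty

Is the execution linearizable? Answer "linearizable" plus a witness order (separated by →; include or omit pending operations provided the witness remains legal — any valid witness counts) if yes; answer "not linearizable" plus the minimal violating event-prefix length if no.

step 1: #2 push(23) — stack <23>
step 2: #1 push(2) — stack <23,2>
step 3: #3 pop() → 2 — stack <23>
step 4: #4 pop() → 23 — stack <>
step 5: #5 push(99) — stack <99>
step 6: #6 pop() → 99 — stack <>
step 7: #7 pop() → empty — stack <>
step 8: #8 pop() → empty — stack <>
step 9: #9 pop() → empty — stack <>
step 10: #10 pop() → empty — stack <>

linearizable — witness: #2 → #1 → #3 → #4 → #5 → #6 → #7 → #8 → #9 → #10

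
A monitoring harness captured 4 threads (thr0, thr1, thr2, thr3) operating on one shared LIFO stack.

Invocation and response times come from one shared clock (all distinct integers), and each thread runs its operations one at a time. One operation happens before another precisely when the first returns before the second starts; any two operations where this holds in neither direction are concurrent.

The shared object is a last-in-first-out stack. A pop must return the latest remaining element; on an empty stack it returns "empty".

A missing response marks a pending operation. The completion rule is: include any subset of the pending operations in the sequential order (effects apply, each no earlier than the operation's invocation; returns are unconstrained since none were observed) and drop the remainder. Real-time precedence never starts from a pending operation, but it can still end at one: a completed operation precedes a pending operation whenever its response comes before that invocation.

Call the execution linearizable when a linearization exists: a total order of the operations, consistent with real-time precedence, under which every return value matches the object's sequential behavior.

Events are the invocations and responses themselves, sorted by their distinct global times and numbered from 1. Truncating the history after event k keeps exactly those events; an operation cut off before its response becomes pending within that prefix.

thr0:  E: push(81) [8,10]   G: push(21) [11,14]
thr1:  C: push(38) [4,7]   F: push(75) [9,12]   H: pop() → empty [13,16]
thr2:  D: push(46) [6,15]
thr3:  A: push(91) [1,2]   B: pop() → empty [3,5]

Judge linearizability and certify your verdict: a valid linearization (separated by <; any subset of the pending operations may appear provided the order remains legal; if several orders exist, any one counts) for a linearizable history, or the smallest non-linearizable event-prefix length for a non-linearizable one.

prefix check: 1..4 passes, 1..5 fails once B's time-5 response joins
exactly one order of the 2 completed ops respects real time; the LIFO stack replay fails
including or dropping the 1 pending operation (C) in any combination fails
sample order A, B (pending dropped) stalls at step 2 — B pop() → empty has no legal effect

not linearizable — minimal violating prefix: 5 events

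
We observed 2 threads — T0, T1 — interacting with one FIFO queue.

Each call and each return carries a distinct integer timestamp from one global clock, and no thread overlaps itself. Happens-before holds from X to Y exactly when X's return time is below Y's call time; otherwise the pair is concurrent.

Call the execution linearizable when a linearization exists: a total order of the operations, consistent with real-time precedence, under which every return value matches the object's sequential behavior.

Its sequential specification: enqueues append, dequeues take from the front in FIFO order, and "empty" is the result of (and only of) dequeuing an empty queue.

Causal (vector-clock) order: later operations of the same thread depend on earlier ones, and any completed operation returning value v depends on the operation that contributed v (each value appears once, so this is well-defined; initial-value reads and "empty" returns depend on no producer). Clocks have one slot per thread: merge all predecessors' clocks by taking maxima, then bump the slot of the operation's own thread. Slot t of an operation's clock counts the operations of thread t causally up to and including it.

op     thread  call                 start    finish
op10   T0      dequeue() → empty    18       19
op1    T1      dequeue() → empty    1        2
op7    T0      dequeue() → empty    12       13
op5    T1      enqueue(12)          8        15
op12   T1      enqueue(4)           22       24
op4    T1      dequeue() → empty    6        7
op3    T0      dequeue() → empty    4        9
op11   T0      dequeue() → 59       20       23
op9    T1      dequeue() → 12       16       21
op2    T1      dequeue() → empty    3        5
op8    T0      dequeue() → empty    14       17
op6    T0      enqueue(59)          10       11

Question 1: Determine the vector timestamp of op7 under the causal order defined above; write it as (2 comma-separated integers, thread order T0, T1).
no predecessors for op1 (invoked 1): T1 increments from zero → (0, 1)
no predecessors for op3 (invoked 4): T0 increments from zero → (1, 0)
op2, invoked 3, takes VC(op1)=(0, 1) under max, adds 1 for T1 → (0, 2)
op6, invoked 10, takes VC(op3)=(1, 0) under max, adds 1 for T0 → (2, 0)
op4, invoked 6, takes VC(op2)=(0, 2) under max, adds 1 for T1 → (0, 3)
op7, invoked 12, takes VC(op6)=(2, 0) under max, adds 1 for T0 → (3, 0)
op5, invoked 8, takes VC(op4)=(0, 3) under max, adds 1 for T1 → (0, 4)
op8, invoked 14, takes VC(op7)=(3, 0) under max, adds 1 for T0 → (4, 0)
op9, invoked 16, takes VC(op5)=(0, 4) under max, adds 1 for T1 → (0, 5)
op10, invoked 18, takes VC(op8)=(4, 0) under max, adds 1 for T0 → (5, 0)
op12, invoked 22, takes VC(op9)=(0, 5) under max, adds 1 for T1 → (0, 6)
op11, invoked 20, takes VC(op6)=(2, 0), VC(op10)=(5, 0) under max, adds 1 for T0 → (6, 0)
target: VC(op7) = (3, 0)

(3, 0)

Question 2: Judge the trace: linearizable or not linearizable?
already the first 13 events (up to op7's response at time 13) admit no linearization; the first 12 still do
no legal order exists: 3 real-time-consistent candidates over 6 completed FIFO queue operations, all rejected
no escape via the 1 pending operation (op5): every completion choice fails
take op1, op2, op3, op4, op6, op7 (pending dropped): step 6 already fails, because op7 dequeue() → empty cannot occur there
take op1, op2, op4, op3, op6, op7 (pending dropped): step 6 already fails, because op7 dequeue() → empty cannot occur there

not linearizable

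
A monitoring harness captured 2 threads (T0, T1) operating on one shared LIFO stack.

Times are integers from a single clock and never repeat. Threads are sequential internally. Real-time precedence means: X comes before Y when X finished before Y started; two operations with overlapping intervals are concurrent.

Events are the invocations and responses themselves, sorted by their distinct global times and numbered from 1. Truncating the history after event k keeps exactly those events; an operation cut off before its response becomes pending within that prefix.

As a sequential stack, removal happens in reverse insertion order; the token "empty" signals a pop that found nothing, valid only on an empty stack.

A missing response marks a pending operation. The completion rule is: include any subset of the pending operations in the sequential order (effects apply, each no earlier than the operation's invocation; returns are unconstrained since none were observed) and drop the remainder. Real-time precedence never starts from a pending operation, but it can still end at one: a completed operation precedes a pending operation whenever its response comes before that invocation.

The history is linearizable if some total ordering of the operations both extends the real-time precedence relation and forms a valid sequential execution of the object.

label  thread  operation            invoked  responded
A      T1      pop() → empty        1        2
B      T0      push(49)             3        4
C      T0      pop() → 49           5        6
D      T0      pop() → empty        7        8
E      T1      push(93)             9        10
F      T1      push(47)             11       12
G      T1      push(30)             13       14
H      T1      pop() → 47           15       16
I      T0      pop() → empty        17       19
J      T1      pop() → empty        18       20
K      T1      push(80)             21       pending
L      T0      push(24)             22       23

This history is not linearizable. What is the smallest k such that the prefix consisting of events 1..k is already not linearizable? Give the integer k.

events 1..15 are linearizable; a witness order is A, B, C, D, E, F, G:
after step 1 (A pop() → empty): stack <>
after step 2 (B push(49)): stack <49>
after step 3 (C pop() → 49): stack <>
after step 4 (D pop() → empty): stack <>
after step 5 (E push(93)): stack <93>
after step 6 (F push(47)): stack <93,47>
after step 7 (G push(30)): stack <93,47,30>
include event 16 — H responding at 16 — and every candidate order breaks
e.g. A, B, C, D, E, F, G, H: illegal at step 8, since H pop() → 47 cannot apply there

16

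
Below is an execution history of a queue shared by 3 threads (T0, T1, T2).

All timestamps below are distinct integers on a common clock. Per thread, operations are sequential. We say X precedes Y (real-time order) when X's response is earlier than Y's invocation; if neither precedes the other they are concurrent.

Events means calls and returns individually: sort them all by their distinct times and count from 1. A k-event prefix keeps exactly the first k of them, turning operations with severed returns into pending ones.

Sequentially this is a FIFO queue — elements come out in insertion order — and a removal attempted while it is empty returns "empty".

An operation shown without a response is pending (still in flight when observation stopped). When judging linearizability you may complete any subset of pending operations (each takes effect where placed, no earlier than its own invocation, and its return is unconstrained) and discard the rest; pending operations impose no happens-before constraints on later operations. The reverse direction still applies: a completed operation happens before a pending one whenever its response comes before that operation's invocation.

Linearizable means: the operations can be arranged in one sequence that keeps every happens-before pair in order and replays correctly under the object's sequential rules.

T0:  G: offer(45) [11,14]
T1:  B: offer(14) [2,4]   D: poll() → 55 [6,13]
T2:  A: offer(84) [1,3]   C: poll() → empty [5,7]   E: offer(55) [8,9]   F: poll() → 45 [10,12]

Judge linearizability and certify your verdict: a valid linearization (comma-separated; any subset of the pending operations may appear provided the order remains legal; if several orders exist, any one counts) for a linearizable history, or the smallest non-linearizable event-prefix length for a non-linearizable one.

not linearizable — minimal violating prefix: 7 events

events 1..6 are fine; event 7 — the response of C at time 7 — makes the prefix non-linearizable
every one of the 2 real-time-consistent orders over 3 completed queue ops fails the sequential spec
no completion choice of the 1 pending operation (D) rescues it — every subset was tried
for example A, B, C (pending dropped) fails at step 3: C poll() → empty is not legal there
for example B, A, C (pending dropped) fails at step 3: C poll() → empty is not legal there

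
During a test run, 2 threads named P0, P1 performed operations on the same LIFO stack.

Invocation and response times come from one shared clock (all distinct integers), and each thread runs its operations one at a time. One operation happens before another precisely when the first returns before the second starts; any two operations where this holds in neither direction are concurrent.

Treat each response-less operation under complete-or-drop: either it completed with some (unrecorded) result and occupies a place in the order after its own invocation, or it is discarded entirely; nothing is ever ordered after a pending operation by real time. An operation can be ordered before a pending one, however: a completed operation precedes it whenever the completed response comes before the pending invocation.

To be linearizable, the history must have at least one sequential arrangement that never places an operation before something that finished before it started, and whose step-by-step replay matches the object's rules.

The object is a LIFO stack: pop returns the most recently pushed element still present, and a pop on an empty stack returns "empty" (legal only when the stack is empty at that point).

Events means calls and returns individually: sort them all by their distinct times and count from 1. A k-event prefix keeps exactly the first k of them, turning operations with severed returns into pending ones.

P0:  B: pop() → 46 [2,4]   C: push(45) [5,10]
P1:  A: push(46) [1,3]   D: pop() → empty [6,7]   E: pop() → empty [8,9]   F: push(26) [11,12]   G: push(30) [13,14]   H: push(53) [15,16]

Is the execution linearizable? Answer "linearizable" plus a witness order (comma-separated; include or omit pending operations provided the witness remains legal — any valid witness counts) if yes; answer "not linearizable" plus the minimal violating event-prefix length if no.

after step 1 (A push(46)): stack <46>
after step 2 (B pop() → 46): stack <>
after step 3 (D pop() → empty): stack <>
after step 4 (E pop() → empty): stack <>
after step 5 (C push(45)): stack <45>
after step 6 (F push(26)): stack <45,26>
after step 7 (G push(30)): stack <45,26,30>
after step 8 (H push(53)): stack <45,26,30,53>

linearizable — witness: A, B, D, E, C, F, G, H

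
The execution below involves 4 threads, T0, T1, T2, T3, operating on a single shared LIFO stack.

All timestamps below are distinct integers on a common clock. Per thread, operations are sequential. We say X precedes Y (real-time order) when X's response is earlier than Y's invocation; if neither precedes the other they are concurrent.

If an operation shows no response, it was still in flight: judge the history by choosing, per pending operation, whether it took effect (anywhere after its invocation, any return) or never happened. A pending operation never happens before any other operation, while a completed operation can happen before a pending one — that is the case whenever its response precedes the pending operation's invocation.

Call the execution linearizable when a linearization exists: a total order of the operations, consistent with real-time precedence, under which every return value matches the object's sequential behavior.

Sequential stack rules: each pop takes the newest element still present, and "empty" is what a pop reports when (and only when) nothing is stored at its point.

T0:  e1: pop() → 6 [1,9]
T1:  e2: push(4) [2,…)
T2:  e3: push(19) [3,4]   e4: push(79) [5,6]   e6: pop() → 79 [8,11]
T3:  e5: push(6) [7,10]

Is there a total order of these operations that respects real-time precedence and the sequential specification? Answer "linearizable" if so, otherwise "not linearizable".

linearizable

one valid linearization: e2, e3, e4, e5, e1, e6
1. e2 push(4) (pending, included), leaving stack <4>
2. e3 push(19), leaving stack <4,19>
3. e4 push(79), leaving stack <4,19,79>
4. e5 push(6), leaving stack <4,19,79,6>
5. e1 pop() → 6, leaving stack <4,19,79>
6. e6 pop() → 79, leaving stack <4,19>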